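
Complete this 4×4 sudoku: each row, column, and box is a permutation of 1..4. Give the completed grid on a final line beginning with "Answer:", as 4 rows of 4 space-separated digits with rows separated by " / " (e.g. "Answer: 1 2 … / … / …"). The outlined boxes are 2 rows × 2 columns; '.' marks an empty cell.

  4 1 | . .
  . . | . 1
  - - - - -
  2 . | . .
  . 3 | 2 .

Step 1. [r1c3∈{3}] r1c3 is down to just 3. So r1c3=3.
Step 2. [r3c2∈{4}] r3c2's peers cover all but 4. So r3c2=4.
Step 3. [r3c4∈{3}] r3c4's peers cover all but 3. So r3c4=3.
Step 4. [r2c1∈{3}] only 3 remains possible at r2c1, so r2c1=3.
Step 5. [r1c4∈{2}] r1c4 is down to just 2, so r1c4=2.
Step 6. [r4c4∈{4}] r4c4's peers cover all but 4. So r4c4=4.
Step 7. [r4c1∈{1}] r4c1 is down to just 1 ⇒ r4c1=1.
Step 8. [r2c2∈{2}] r2c2's peers cover all but 2. So r2c2=2.
Step 9. [r2c3∈{4}] r2c3's peers cover all but 4. So r2c3=4.
Step 10. [r3c3∈{1}] only 1 remains possible at r3c3 ⇒ r3c3=1.

Answer: 4 1 3 2 / 3 2 4 1 / 2 4 1 3 / 1 3 2 4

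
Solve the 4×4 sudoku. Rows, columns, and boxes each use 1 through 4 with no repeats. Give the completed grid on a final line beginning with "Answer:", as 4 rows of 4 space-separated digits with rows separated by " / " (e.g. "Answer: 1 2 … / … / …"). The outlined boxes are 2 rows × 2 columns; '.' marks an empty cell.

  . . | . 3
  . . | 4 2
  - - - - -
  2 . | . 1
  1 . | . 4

Step 1. [r4c2∈{3}] nothing but 3 survives at r4c2. So r4c2=3.
Step 2. [r1c2∈{1,2,4}] across row 1, 2 lands solely at r1c2. So r1c2=2.
Step 3. [r1c3∈{1}] r1c3 is down to just 1, so r1c3=1.
Step 4. [r2c2∈{1}] r2c2 is down to just 1 ⇒ r2c2=1.
Step 5. [r4c3∈{2}] r4c3 is down to just 2. So r4c3=2.
Step 6. [r1c1∈{4}] r1c1's peers cover all but 4, so r1c1=4.
Step 7. [r3c3∈{3}] r3c3 has the single candidate 3 ⇒ r3c3=3.
Step 8. [r2c1∈{3}] nothing but 3 survives at r2c1. So r2c1=3.
Step 9. [r3c2∈{4}] only 4 remains possible at r3c2 ⇒ r3c2=4.

Answer: 4 2 1 3 / 3 1 4 2 / 2 4 3 1 / 1 3 2 4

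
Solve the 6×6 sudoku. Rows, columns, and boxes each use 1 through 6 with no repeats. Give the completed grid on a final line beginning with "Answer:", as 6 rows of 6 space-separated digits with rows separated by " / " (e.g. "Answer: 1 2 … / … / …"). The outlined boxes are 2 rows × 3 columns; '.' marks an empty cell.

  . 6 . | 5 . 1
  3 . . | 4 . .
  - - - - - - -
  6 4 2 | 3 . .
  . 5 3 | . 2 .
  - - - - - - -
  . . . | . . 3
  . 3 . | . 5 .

Step 1. [r5c5∈{1,4,6}] col 5 places 4 nowhere but r5c5, so r5c5=4.
Step 2. [r1c1∈{2,4}] 2 has one home in row 1: r1c1 ⇒ r1c1=2.
Step 3. [r4c1∈{1}] only 1 remains possible at r4c1. So r4c1=1.
Step 4. [r4c4∈{6}] r4c4's peers cover all but 6. So r4c4=6.
Step 5. [r5c3∈{1,5,6}] r5c3 is the only open cell in row 5 admitting 6 ⇒ r5c3=6.
Step 6. [r2c6∈{2,6}] in row 2, 2 fits only at r2c6. So r2c6=2.
Step 7. [r5c2∈{1,2}] r5c2 is the only open cell in col 2 admitting 2. So r5c2=2.
Step 8. [r6c3∈{1,4}] 1 has one home in box 5: r6c3. So r6c3=1.
Step 9. [r5c1∈{5}] r5c1's peers cover all but 5 ⇒ r5c1=5.
Step 10. [r6c1∈{4}] only 4 remains possible at r6c1 ⇒ r6c1=4.
Step 11. [r6c4∈{2}] r6c4's peers cover all but 2, so r6c4=2.
Step 12. [r2c3∈{5}] r2c3's peers cover all but 5, so r2c3=5.
Step 13. [r2c2∈{1}] r2c2 is down to just 1 ⇒ r2c2=1.
Step 14. [r4c6∈{4}] r4c6 is down to just 4 ⇒ r4c6=4.
Step 15. [r6c6∈{6}] only 6 remains possible at r6c6. So r6c6=6.
Step 16. [r3c5∈{1}] nothing but 1 survives at r3c5, so r3c5=1.
Step 17. [r2c5∈{6}] nothing but 6 survives at r2c5, so r2c5=6.
Step 18. [r1c5∈{3}] only 3 remains possible at r1c5. So r1c5=3.
Step 19. [r1c3∈{4}] nothing but 4 survives at r1c3, so r1c3=4.
Step 20. [r3c6∈{5}] nothing but 5 survives at r3c6 ⇒ r3c6=5.
Step 21. [r5c4∈{1}] r5c4 is down to just 1, so r5c4=1.

Answer: 2 6 4 5 3 1 / 3 1 5 4 6 2 / 6 4 2 3 1 5 / 1 5 3 6 2 4 / 5 2 6 1 4 3 / 4 3 1 2 5 6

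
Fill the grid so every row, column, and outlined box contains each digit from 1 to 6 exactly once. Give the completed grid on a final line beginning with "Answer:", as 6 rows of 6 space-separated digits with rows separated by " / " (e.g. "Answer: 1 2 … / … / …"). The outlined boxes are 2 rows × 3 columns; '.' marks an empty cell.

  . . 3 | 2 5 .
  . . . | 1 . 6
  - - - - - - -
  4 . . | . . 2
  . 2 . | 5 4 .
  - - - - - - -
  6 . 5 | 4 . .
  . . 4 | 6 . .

Step 1. [r3c2∈{1,3,5,6}] 5 has one home in row 3: r3c2 ⇒ r3c2=5.
Step 2. [r6c1∈{1,2,3}] r6c1 is the only open cell in box 5 admitting 2 ⇒ r6c1=2.
Step 3. [r3c5∈{1,3,6}] r3c5 is the only open cell in col 5 admitting 6 ⇒ r3c5=6.
Step 4. [r4c6∈{1,3}] in box 4, 1 fits only at r4c6. So r4c6=1.
Step 5. [r5c6∈{3}] only 3 remains possible at r5c6. So r5c6=3.
Step 6. [r5c2∈{1}] r5c2's peers cover all but 1, so r5c2=1.
Step 7. [r1c2∈{4,6}] across row 1, 6 lands solely at r1c2, so r1c2=6.
Step 8. [r4c3∈{6}] only 6 remains possible at r4c3. So r4c3=6.
Step 9. [r6c5∈{1}] r6c5 is down to just 1, so r6c5=1.
Step 10. [r4c1∈{3}] nothing but 3 survives at r4c1 ⇒ r4c1=3.
Step 11. [r3c4∈{3}] r3c4 is down to just 3 ⇒ r3c4=3.
Step 12. [r2c5∈{3}] only 3 remains possible at r2c5 ⇒ r2c5=3.
Step 13. [r1c1∈{1}] r1c1 has the single candidate 1 ⇒ r1c1=1.
Step 14. [r1c6∈{4}] r1c6 is down to just 4, so r1c6=4.
Step 15. [r2c2∈{4}] only 4 remains possible at r2c2, so r2c2=4.
Step 16. [r6c2∈{3}] r6c2 has the single candidate 3, so r6c2=3.
Step 17. [r5c5∈{2}] r5c5's peers cover all but 2, so r5c5=2.
Step 18. [r2c3∈{2}] r2c3's peers cover all but 2. So r2c3=2.
Step 19. [r6c6∈{5}] r6c6's peers cover all but 5. So r6c6=5.
Step 20. [r3c3∈{1}] r3c3 is down to just 1 ⇒ r3c3=1.
Step 21. [r2c1∈{5}] only 5 remains possible at r2c1 ⇒ r2c1=5.

Answer: 1 6 3 2 5 4 / 5 4 2 1 3 6 / 4 5 1 3 6 2 / 3 2 6 5 4 1 / 6 1 5 4 2 3 / 2 3 4 6 1 5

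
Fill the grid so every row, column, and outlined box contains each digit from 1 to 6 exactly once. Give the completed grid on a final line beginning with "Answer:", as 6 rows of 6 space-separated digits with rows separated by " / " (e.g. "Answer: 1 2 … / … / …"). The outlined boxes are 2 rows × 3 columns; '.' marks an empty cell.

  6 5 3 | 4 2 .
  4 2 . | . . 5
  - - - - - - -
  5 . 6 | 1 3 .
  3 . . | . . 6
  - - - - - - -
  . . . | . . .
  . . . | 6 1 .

Step 1. [r3c2∈{4}] nothing but 4 survives at r3c2, so r3c2=4.
Step 2. [r4c3∈{1,2}] across box 3, 2 lands solely at r4c3, so r4c3=2.
Step 3. [r5c4∈{2,3,5}] across col 4, 2 lands solely at r5c4, so r5c4=2.
Step 4. [r5c5∈{4,5}] r5c5 is the only open cell in box 6 admitting 5, so r5c5=5.
Step 5. [r5c1∈{1}] nothing but 1 survives at r5c1, so r5c1=1.
Step 6. [r5c3∈{4}] only 4 remains possible at r5c3. So r5c3=4.
Step 7. [r5c6∈{3}] nothing but 3 survives at r5c6 ⇒ r5c6=3.
Step 8. [r2c3∈{1}] nothing but 1 survives at r2c3 ⇒ r2c3=1.
Step 9. [r6c1∈{2}] r6c1 has the single candidate 2, so r6c1=2.
Step 10. [r4c5∈{4}] only 4 remains possible at r4c5, so r4c5=4.
Step 11. [r2c5∈{6}] r2c5 has the single candidate 6 ⇒ r2c5=6.
Step 12. [r5c2∈{6}] r5c2 has the single candidate 6. So r5c2=6.
Step 13. [r2c4∈{3}] nothing but 3 survives at r2c4. So r2c4=3.
Step 14. [r6c2∈{3}] nothing but 3 survives at r6c2, so r6c2=3.
Step 15. [r6c6∈{4}] r6c6 is down to just 4 ⇒ r6c6=4.
Step 16. [r1c6∈{1}] r1c6's peers cover all but 1. So r1c6=1.
Step 17. [r4c4∈{5}] r4c4 is down to just 5. So r4c4=5.
Step 18. [r4c2∈{1}] r4c2's peers cover all but 1 ⇒ r4c2=1.
Step 19. [r6c3∈{5}] r6c3 is down to just 5 ⇒ r6c3=5.
Step 20. [r3c6∈{2}] nothing but 2 survives at r3c6. So r3c6=2.

Answer: 6 5 3 4 2 1 / 4 2 1 3 6 5 / 5 4 6 1 3 2 / 3 1 2 5 4 6 / 1 6 4 2 5 3 / 2 3 5 6 1 4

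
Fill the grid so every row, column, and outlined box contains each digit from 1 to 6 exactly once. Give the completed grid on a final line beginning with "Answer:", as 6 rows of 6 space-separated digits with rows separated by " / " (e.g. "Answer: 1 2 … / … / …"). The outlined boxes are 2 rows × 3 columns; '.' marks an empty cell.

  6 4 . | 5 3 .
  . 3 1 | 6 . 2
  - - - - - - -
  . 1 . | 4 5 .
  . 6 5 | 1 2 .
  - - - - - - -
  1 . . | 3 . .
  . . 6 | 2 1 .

Step 1. [r6c1∈{3,4,5}] across row 6, 3 lands solely at r6c1. So r6c1=3.
Step 2. [r6c6∈{4,5}] row 6 places 4 nowhere but r6c6. So r6c6=4.
Step 3. [r5c6∈{5,6}] r5c6 is the only open cell in col 6 admitting 5. So r5c6=5.
Step 4. [r1c3∈{2}] r1c3 is down to just 2, so r1c3=2.
Step 5. [r3c6∈{3,6}] in row 3, 6 fits only at r3c6 ⇒ r3c6=6.
Step 6. [r4c1∈{4}] r4c1 has the single candidate 4. So r4c1=4.
Step 7. [r5c2∈{2}] r5c2 has the single candidate 2 ⇒ r5c2=2.
Step 8. [r2c5∈{4}] nothing but 4 survives at r2c5. So r2c5=4.
Step 9. [r5c3∈{4}] only 4 remains possible at r5c3, so r5c3=4.
Step 10. [r6c2∈{5}] r6c2 is down to just 5, so r6c2=5.
Step 11. [r4c6∈{3}] nothing but 3 survives at r4c6. So r4c6=3.
Step 12. [r3c3∈{3}] r3c3 is down to just 3, so r3c3=3.
Step 13. [r1c6∈{1}] r1c6 is down to just 1 ⇒ r1c6=1.
Step 14. [r2c1∈{5}] nothing but 5 survives at r2c1, so r2c1=5.
Step 15. [r3c1∈{2}] nothing but 2 survives at r3c1. So r3c1=2.
Step 16. [r5c5∈{6}] only 6 remains possible at r5c5, so r5c5=6.

Answer: 6 4 2 5 3 1 / 5 3 1 6 4 2 / 2 1 3 4 5 6 / 4 6 5 1 2 3 / 1 2 4 3 6 5 / 3 5 6 2 1 4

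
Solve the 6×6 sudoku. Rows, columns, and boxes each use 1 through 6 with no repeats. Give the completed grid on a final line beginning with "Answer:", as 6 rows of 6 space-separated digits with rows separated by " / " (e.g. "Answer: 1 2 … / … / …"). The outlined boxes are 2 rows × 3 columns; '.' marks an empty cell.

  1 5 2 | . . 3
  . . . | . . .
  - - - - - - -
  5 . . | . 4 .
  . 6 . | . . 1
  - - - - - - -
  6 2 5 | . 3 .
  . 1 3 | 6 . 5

Step 1. [r2c2∈{3,4}] 4 has one home in col 2: r2c2 ⇒ r2c2=4.
Step 2. [r2c5∈{1,2,5,6}] r2c5 is the only open cell in col 5 admitting 1. So r2c5=1.
Step 3. [r4c1∈{2,3,4}] in col 1, 2 fits only at r4c1. So r4c1=2.
Step 4. [r2c4∈{2,5}] r2c4 is the only open cell in row 2 admitting 5. So r2c4=5.
Step 5. [r2c6∈{2,6}] row 2 places 2 nowhere but r2c6, so r2c6=2.
Step 6. [r5c6∈{4}] only 4 remains possible at r5c6, so r5c6=4.
Step 7. [r3c2∈{3}] r3c2 has the single candidate 3 ⇒ r3c2=3.
Step 8. [r1c5∈{6}] r1c5 has the single candidate 6 ⇒ r1c5=6.
Step 9. [r2c1∈{3}] r2c1's peers cover all but 3, so r2c1=3.
Step 10. [r2c3∈{6}] nothing but 6 survives at r2c3, so r2c3=6.
Step 11. [r3c6∈{6}] r3c6's peers cover all but 6 ⇒ r3c6=6.
Step 12. [r4c3∈{4}] r4c3 has the single candidate 4. So r4c3=4.
Step 13. [r4c4∈{3}] nothing but 3 survives at r4c4, so r4c4=3.
Step 14. [r4c5∈{5}] r4c5 has the single candidate 5. So r4c5=5.
Step 15. [r6c1∈{4}] r6c1 is down to just 4, so r6c1=4.
Step 16. [r6c5∈{2}] only 2 remains possible at r6c5, so r6c5=2.
Step 17. [r1c4∈{4}] only 4 remains possible at r1c4. So r1c4=4.
Step 18. [r3c4∈{2}] only 2 remains possible at r3c4, so r3c4=2.
Step 19. [r3c3∈{1}] nothing but 1 survives at r3c3, so r3c3=1.
Step 20. [r5c4∈{1}] only 1 remains possible at r5c4, so r5c4=1.

Answer: 1 5 2 4 6 3 / 3 4 6 5 1 2 / 5 3 1 2 4 6 / 2 6 4 3 5 1 / 6 2 5 1 3 4 / 4 1 3 6 2 5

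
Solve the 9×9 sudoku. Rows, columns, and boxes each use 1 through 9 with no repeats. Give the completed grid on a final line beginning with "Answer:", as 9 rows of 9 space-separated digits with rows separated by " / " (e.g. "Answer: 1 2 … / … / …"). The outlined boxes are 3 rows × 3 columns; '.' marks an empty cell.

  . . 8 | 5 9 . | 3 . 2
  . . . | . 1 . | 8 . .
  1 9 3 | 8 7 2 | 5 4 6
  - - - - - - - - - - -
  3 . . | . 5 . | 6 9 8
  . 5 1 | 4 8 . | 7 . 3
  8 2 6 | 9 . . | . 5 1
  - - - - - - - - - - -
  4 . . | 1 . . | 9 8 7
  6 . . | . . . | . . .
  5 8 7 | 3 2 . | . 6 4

Step 1. [r4c2∈{4,7}] across box 4, 7 lands solely at r4c2 ⇒ r4c2=7.
Step 2. [r8c6∈{4,5,7,8,9}] 8 has one home in row 8: r8c6 ⇒ r8c6=8.
Step 3. [r2c6∈{3,4,6}] 3 has one home in row 2: r2c6, so r2c6=3.
Step 4. [r8c8∈{1,2,3}] across col 8, 3 lands solely at r8c8, so r8c8=3.
Step 5. [r2c1∈{2,7}] r2c1 is the only open cell in col 1 admitting 2, so r2c1=2.
Step 6. [r5c6∈{6}] r5c6 is down to just 6. So r5c6=6.
Step 7. [r1c2∈{4,6}] 6 has one home in row 1: r1c2. So r1c2=6.
Step 8. [r8c7∈{1,2}] in col 7, 2 fits only at r8c7. So r8c7=2.
Step 9. [r1c8∈{1,7}] r1c8 is the only open cell in row 1 admitting 1. So r1c8=1.
Step 10. [r2c2∈{4}] r2c2 is down to just 4, so r2c2=4.
Step 11. [r8c5∈{4}] nothing but 4 survives at r8c5 ⇒ r8c5=4.
Step 12. [r7c6∈{5}] only 5 remains possible at r7c6, so r7c6=5.
Step 13. [r2c8∈{7}] r2c8 is down to just 7 ⇒ r2c8=7.
Step 14. [r5c8∈{2}] nothing but 2 survives at r5c8, so r5c8=2.
Step 15. [r7c3∈{2}] r7c3 is down to just 2 ⇒ r7c3=2.
Step 16. [r6c7∈{4}] nothing but 4 survives at r6c7, so r6c7=4.
Step 17. [r8c3∈{9}] r8c3's peers cover all but 9. So r8c3=9.
Step 18. [r2c4∈{6}] r2c4 is down to just 6. So r2c4=6.
Step 19. [r4c3∈{4}] nothing but 4 survives at r4c3. So r4c3=4.
Step 20. [r9c7∈{1}] only 1 remains possible at r9c7. So r9c7=1.
Step 21. [r2c9∈{9}] r2c9 has the single candidate 9. So r2c9=9.
Step 22. [r8c4∈{7}] r8c4 has the single candidate 7. So r8c4=7.
Step 23. [r1c1∈{7}] r1c1 is down to just 7. So r1c1=7.
Step 24. [r5c1∈{9}] r5c1 has the single candidate 9 ⇒ r5c1=9.
Step 25. [r7c5∈{6}] only 6 remains possible at r7c5. So r7c5=6.
Step 26. [r8c9∈{5}] r8c9 has the single candidate 5. So r8c9=5.
Step 27. [r8c2∈{1}] r8c2 has the single candidate 1, so r8c2=1.
Step 28. [r9c6∈{9}] nothing but 9 survives at r9c6. So r9c6=9.
Step 29. [r4c4∈{2}] r4c4 has the single candidate 2, so r4c4=2.
Step 30. [r1c6∈{4}] r1c6 has the single candidate 4. So r1c6=4.
Step 31. [r6c6∈{7}] r6c6's peers cover all but 7, so r6c6=7.
Step 32. [r2c3∈{5}] r2c3's peers cover all but 5, so r2c3=5.
Step 33. [r6c5∈{3}] r6c5 has the single candidate 3. So r6c5=3.
Step 34. [r7c2∈{3}] r7c2's peers cover all but 3 ⇒ r7c2=3.
Step 35. [r4c6∈{1}] nothing but 1 survives at r4c6, so r4c6=1.

Answer: 7 6 8 5 9 4 3 1 2 / 2 4 5 6 1 3 8 7 9 / 1 9 3 8 7 2 5 4 6 / 3 7 4 2 5 1 6 9 8 / 9 5 1 4 8 6 7 2 3 / 8 2 6 9 3 7 4 5 1 / 4 3 2 1 6 5 9 8 7 / 6 1 9 7 4 8 2 3 5 / 5 8 7 3 2 9 1 6 4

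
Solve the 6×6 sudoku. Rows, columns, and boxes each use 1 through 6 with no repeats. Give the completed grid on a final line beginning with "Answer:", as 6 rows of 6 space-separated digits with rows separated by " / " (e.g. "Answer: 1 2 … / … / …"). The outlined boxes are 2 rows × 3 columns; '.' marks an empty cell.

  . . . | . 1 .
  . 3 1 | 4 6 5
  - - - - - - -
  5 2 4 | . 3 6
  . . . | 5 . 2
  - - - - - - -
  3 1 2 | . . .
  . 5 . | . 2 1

Step 1. [r6c3∈{6}] nothing but 6 survives at r6c3, so r6c3=6.
Step 2. [r1c4∈{2,3}] in col 4, 2 fits only at r1c4 ⇒ r1c4=2.
Step 3. [r4c2∈{6}] only 6 remains possible at r4c2, so r4c2=6.
Step 4. [r4c5∈{4}] only 4 remains possible at r4c5 ⇒ r4c5=4.
Step 5. [r6c1∈{4}] r6c1 is down to just 4. So r6c1=4.
Step 6. [r1c1∈{6}] nothing but 6 survives at r1c1, so r1c1=6.
Step 7. [r6c4∈{3}] r6c4's peers cover all but 3, so r6c4=3.
Step 8. [r5c4∈{6}] nothing but 6 survives at r5c4 ⇒ r5c4=6.
Step 9. [r1c2∈{4}] only 4 remains possible at r1c2 ⇒ r1c2=4.
Step 10. [r5c5∈{5}] r5c5's peers cover all but 5, so r5c5=5.
Step 11. [r4c3∈{3}] only 3 remains possible at r4c3, so r4c3=3.
Step 12. [r1c6∈{3}] nothing but 3 survives at r1c6 ⇒ r1c6=3.
Step 13. [r3c4∈{1}] r3c4's peers cover all but 1 ⇒ r3c4=1.
Step 14. [r1c3∈{5}] r1c3 has the single candidate 5 ⇒ r1c3=5.
Step 15. [r2c1∈{2}] r2c1 is down to just 2, so r2c1=2.
Step 16. [r4c1∈{1}] r4c1 has the single candidate 1, so r4c1=1.
Step 17. [r5c6∈{4}] nothing but 4 survives at r5c6 ⇒ r5c6=4.

Answer: 6 4 5 2 1 3 / 2 3 1 4 6 5 / 5 2 4 1 3 6 / 1 6 3 5 4 2 / 3 1 2 6 5 4 / 4 5 6 3 2 1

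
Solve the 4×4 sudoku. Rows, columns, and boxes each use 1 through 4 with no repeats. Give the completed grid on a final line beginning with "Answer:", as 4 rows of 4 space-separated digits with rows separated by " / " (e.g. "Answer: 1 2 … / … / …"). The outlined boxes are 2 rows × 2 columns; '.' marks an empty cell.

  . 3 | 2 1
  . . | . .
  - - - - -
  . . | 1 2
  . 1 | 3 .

Step 1. [r1c1∈{4}] r1c1's peers cover all but 4, so r1c1=4.
Step 2. [r4c4∈{4}] only 4 remains possible at r4c4 ⇒ r4c4=4.
Step 3. [r2c1∈{1,2}] 1 has one home in row 2: r2c1. So r2c1=1.
Step 4. [r2c4∈{3}] r2c4 has the single candidate 3, so r2c4=3.
Step 5. [r2c2∈{2}] r2c2's peers cover all but 2 ⇒ r2c2=2.
Step 6. [r3c1∈{3}] r3c1 has the single candidate 3. So r3c1=3.
Step 7. [r2c3∈{4}] only 4 remains possible at r2c3 ⇒ r2c3=4.
Step 8. [r4c1∈{2}] r4c1's peers cover all but 2 ⇒ r4c1=2.
Step 9. [r3c2∈{4}] r3c2 has the single candidate 4. So r3c2=4.

Answer: 4 3 2 1 / 1 2 4 3 / 3 4 1 2 / 2 1 3 4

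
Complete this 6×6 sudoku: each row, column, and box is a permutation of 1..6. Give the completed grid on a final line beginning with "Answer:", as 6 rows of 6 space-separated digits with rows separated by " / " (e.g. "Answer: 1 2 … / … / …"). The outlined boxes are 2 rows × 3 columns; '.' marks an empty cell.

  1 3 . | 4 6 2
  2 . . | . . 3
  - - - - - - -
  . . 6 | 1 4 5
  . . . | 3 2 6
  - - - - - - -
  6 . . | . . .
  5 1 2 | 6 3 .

Step 1. [r5c2∈{4}] r5c2 has the single candidate 4 ⇒ r5c2=4.
Step 2. [r2c4∈{5}] only 5 remains possible at r2c4, so r2c4=5.
Step 3. [r4c3∈{1,4,5}] r4c3 is the only open cell in row 4 admitting 1. So r4c3=1.
Step 4. [r5c6∈{1}] r5c6's peers cover all but 1, so r5c6=1.
Step 5. [r6c6∈{4}] r6c6 is down to just 4, so r6c6=4.
Step 6. [r4c2∈{5}] r4c2 has the single candidate 5. So r4c2=5.
Step 7. [r1c3∈{5}] r1c3 has the single candidate 5 ⇒ r1c3=5.
Step 8. [r5c3∈{3}] r5c3 is down to just 3 ⇒ r5c3=3.
Step 9. [r3c1∈{3}] r3c1 has the single candidate 3, so r3c1=3.
Step 10. [r5c5∈{5}] r5c5's peers cover all but 5, so r5c5=5.
Step 11. [r3c2∈{2}] r3c2's peers cover all but 2 ⇒ r3c2=2.
Step 12. [r2c5∈{1}] nothing but 1 survives at r2c5 ⇒ r2c5=1.
Step 13. [r2c2∈{6}] only 6 remains possible at r2c2. So r2c2=6.
Step 14. [r4c1∈{4}] only 4 remains possible at r4c1, so r4c1=4.
Step 15. [r5c4∈{2}] r5c4's peers cover all but 2 ⇒ r5c4=2.
Step 16. [r2c3∈{4}] only 4 remains possible at r2c3. So r2c3=4.

Answer: 1 3 5 4 6 2 / 2 6 4 5 1 3 / 3 2 6 1 4 5 / 4 5 1 3 2 6 / 6 4 3 2 5 1 / 5 1 2 6 3 4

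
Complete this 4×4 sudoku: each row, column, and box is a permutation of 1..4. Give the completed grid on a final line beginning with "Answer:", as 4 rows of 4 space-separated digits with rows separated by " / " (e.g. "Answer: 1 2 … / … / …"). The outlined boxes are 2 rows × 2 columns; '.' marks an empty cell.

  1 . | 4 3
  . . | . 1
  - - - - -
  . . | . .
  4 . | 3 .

Step 1. [r1c2∈{2}] nothing but 2 survives at r1c2 ⇒ r1c2=2.
Step 2. [r3c1∈{2,3}] 2 has one home in col 1: r3c1, so r3c1=2.
Step 3. [r3c2∈{1,3}] 3 has one home in row 3: r3c2 ⇒ r3c2=3.
Step 4. [r4c2∈{1}] only 1 remains possible at r4c2. So r4c2=1.
Step 5. [r2c3∈{2}] nothing but 2 survives at r2c3 ⇒ r2c3=2.
Step 6. [r3c4∈{4}] r3c4 has the single candidate 4 ⇒ r3c4=4.
Step 7. [r2c2∈{4}] nothing but 4 survives at r2c2. So r2c2=4.
Step 8. [r2c1∈{3}] r2c1 has the single candidate 3, so r2c1=3.
Step 9. [r4c4∈{2}] r4c4 is down to just 2. So r4c4=2.
Step 10. [r3c3∈{1}] r3c3 has the single candidate 1, so r3c3=1.

Answer: 1 2 4 3 / 3 4 2 1 / 2 3 1 4 / 4 1 3 2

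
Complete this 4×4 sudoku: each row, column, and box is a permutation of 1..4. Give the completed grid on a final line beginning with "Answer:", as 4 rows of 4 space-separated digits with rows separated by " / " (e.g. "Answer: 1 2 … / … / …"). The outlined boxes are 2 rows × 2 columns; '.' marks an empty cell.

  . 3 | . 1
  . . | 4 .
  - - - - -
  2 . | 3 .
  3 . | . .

Step 1. [r3c2∈{1,4}] row 3 places 1 nowhere but r3c2, so r3c2=1.
Step 2. [r1c3∈{2}] only 2 remains possible at r1c3 ⇒ r1c3=2.
Step 3. [r3c4∈{4}] only 4 remains possible at r3c4. So r3c4=4.
Step 4. [r2c2∈{2}] r2c2 is down to just 2, so r2c2=2.
Step 5. [r2c4∈{3}] r2c4 is down to just 3, so r2c4=3.
Step 6. [r4c4∈{2}] r4c4's peers cover all but 2. So r4c4=2.
Step 7. [r4c2∈{4}] r4c2 has the single candidate 4 ⇒ r4c2=4.
Step 8. [r2c1∈{1}] r2c1 has the single candidate 1. So r2c1=1.
Step 9. [r1c1∈{4}] r1c1's peers cover all but 4 ⇒ r1c1=4.
Step 10. [r4c3∈{1}] only 1 remains possible at r4c3 ⇒ r4c3=1.

Answer: 4 3 2 1 / 1 2 4 3 / 2 1 3 4 / 3 4 1 2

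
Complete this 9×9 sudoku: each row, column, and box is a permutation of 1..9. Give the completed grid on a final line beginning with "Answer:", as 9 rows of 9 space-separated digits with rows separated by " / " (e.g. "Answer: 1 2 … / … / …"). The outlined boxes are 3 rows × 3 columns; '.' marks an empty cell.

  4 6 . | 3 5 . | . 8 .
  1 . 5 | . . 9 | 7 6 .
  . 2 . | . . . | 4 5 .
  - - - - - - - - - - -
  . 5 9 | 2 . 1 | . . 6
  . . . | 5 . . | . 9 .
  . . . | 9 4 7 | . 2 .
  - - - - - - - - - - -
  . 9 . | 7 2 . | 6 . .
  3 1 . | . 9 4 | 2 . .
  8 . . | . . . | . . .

Step 1. [r2c5∈{8}] only 8 remains possible at r2c5, so r2c5=8.
Step 2. [r5c6∈{3,6,8}] across box 5, 8 lands solely at r5c6. So r5c6=8.
Step 3. [r8c9∈{5,7,8}] row 8 places 5 nowhere but r8c9 ⇒ r8c9=5.
Step 4. [r7c3∈{4}] r7c3 is down to just 4, so r7c3=4.
Step 5. [r9c2∈{7}] only 7 remains possible at r9c2. So r9c2=7.
Step 6. [r5c9∈{1,3,4,7}] 7 has one home in col 9: r5c9. So r5c9=7.
Step 7. [r5c5∈{3,6}] in box 5, 6 fits only at r5c5. So r5c5=6.
Step 8. [r2c2∈{3}] r2c2 is down to just 3 ⇒ r2c2=3.
Step 9. [r3c9∈{1,3,9}] row 3 places 3 nowhere but r3c9. So r3c9=3.
Step 10. [r4c5∈{3}] only 3 remains possible at r4c5 ⇒ r4c5=3.
Step 11. [r9c5∈{1}] r9c5 has the single candidate 1. So r9c5=1.
Step 12. [r9c4∈{6}] r9c4 has the single candidate 6. So r9c4=6.
Step 13. [r6c7∈{1,3,5,8}] in row 6, 5 fits only at r6c7 ⇒ r6c7=5.
Step 14. [r6c3∈{1,3,6,8}] 3 has one home in row 6: r6c3, so r6c3=3.
Step 15. [r6c9∈{1,8}] in row 6, 1 fits only at r6c9. So r6c9=1.
Step 16. [r1c3∈{7}] r1c3's peers cover all but 7. So r1c3=7.
Step 17. [r9c6∈{3,5}] row 9 places 5 nowhere but r9c6 ⇒ r9c6=5.
Step 18. [r9c9∈{4,9}] r9c9 is the only open cell in col 9 admitting 4, so r9c9=4.
Step 19. [r9c8∈{3}] only 3 remains possible at r9c8. So r9c8=3.
Step 20. [r1c9∈{2,9}] across col 9, 9 lands solely at r1c9, so r1c9=9.
Step 21. [r5c1∈{2}] r5c1 is down to just 2, so r5c1=2.
Step 22. [r5c7∈{3}] only 3 remains possible at r5c7 ⇒ r5c7=3.
Step 23. [r4c1∈{7}] only 7 remains possible at r4c1. So r4c1=7.
Step 24. [r6c2∈{8}] r6c2's peers cover all but 8, so r6c2=8.
Step 25. [r7c1∈{5}] r7c1 has the single candidate 5. So r7c1=5.
Step 26. [r3c6∈{6}] nothing but 6 survives at r3c6. So r3c6=6.
Step 27. [r6c1∈{6}] r6c1's peers cover all but 6. So r6c1=6.
Step 28. [r7c8∈{1}] r7c8 has the single candidate 1 ⇒ r7c8=1.
Step 29. [r1c6∈{2}] r1c6 is down to just 2, so r1c6=2.
Step 30. [r7c6∈{3}] nothing but 3 survives at r7c6. So r7c6=3.
Step 31. [r5c2∈{4}] r5c2's peers cover all but 4 ⇒ r5c2=4.
Step 32. [r3c3∈{8}] r3c3 is down to just 8 ⇒ r3c3=8.
Step 33. [r8c4∈{8}] r8c4 has the single candidate 8 ⇒ r8c4=8.
Step 34. [r8c3∈{6}] r8c3's peers cover all but 6, so r8c3=6.
Step 35. [r4c8∈{4}] r4c8 has the single candidate 4, so r4c8=4.
Step 36. [r2c9∈{2}] r2c9 has the single candidate 2, so r2c9=2.
Step 37. [r4c7∈{8}] nothing but 8 survives at r4c7. So r4c7=8.
Step 38. [r7c9∈{8}] nothing but 8 survives at r7c9. So r7c9=8.
Step 39. [r2c4∈{4}] r2c4's peers cover all but 4, so r2c4=4.
Step 40. [r5c3∈{1}] nothing but 1 survives at r5c3 ⇒ r5c3=1.
Step 41. [r8c8∈{7}] r8c8 has the single candidate 7. So r8c8=7.
Step 42. [r9c7∈{9}] r9c7 is down to just 9 ⇒ r9c7=9.
Step 43. [r9c3∈{2}] r9c3's peers cover all but 2. So r9c3=2.
Step 44. [r1c7∈{1}] r1c7's peers cover all but 1. So r1c7=1.
Step 45. [r3c1∈{9}] r3c1's peers cover all but 9, so r3c1=9.
Step 46. [r3c5∈{7}] r3c5 has the single candidate 7, so r3c5=7.
Step 47. [r3c4∈{1}] r3c4 is down to just 1. So r3c4=1.

Answer: 4 6 7 3 5 2 1 8 9 / 1 3 5 4 8 9 7 6 2 / 9 2 8 1 7 6 4 5 3 / 7 5 9 2 3 1 8 4 6 / 2 4 1 5 6 8 3 9 7 / 6 8 3 9 4 7 5 2 1 / 5 9 4 7 2 3 6 1 8 / 3 1 6 8 9 4 2 7 5 / 8 7 2 6 1 5 9 3 4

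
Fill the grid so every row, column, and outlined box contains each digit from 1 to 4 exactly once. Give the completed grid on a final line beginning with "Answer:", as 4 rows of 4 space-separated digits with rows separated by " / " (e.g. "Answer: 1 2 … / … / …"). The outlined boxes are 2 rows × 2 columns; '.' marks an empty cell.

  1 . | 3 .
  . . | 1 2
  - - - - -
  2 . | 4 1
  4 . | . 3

Step 1. [r2c2∈{3,4}] r2c2 is the only open cell in row 2 admitting 4, so r2c2=4.
Step 2. [r1c2∈{2}] r1c2 has the single candidate 2. So r1c2=2.
Step 3. [r4c2∈{1}] r4c2's peers cover all but 1. So r4c2=1.
Step 4. [r2c1∈{3}] only 3 remains possible at r2c1, so r2c1=3.
Step 5. [r4c3∈{2}] only 2 remains possible at r4c3 ⇒ r4c3=2.
Step 6. [r1c4∈{4}] only 4 remains possible at r1c4 ⇒ r1c4=4.
Step 7. [r3c2∈{3}] r3c2 has the single candidate 3. So r3c2=3.

Answer: 1 2 3 4 / 3 4 1 2 / 2 3 4 1 / 4 1 2 3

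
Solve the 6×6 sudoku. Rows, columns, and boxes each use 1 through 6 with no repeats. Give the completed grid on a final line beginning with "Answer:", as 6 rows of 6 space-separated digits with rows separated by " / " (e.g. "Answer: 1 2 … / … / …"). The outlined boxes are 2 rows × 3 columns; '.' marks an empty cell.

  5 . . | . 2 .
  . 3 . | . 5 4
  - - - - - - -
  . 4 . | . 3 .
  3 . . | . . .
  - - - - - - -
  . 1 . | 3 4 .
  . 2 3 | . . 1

Step 1. [r1c2∈{6}] r1c2 is down to just 6 ⇒ r1c2=6.
Step 2. [r1c4∈{1}] only 1 remains possible at r1c4. So r1c4=1.
Step 3. [r6c5∈{6}] r6c5's peers cover all but 6, so r6c5=6.
Step 4. [r4c2∈{5}] r4c2's peers cover all but 5 ⇒ r4c2=5.
Step 5. [r5c6∈{2,5}] 2 has one home in row 5: r5c6, so r5c6=2.
Step 6. [r4c6∈{6}] r4c6 is down to just 6 ⇒ r4c6=6.
Step 7. [r5c1∈{6}] r5c1 has the single candidate 6, so r5c1=6.
Step 8. [r3c3∈{1,2,6}] r3c3 is the only open cell in row 3 admitting 6 ⇒ r3c3=6.
Step 9. [r3c1∈{1,2}] 1 has one home in row 3: r3c1 ⇒ r3c1=1.
Step 10. [r4c3∈{2}] r4c3's peers cover all but 2. So r4c3=2.
Step 11. [r6c4∈{5}] only 5 remains possible at r6c4, so r6c4=5.
Step 12. [r3c6∈{5}] r3c6's peers cover all but 5. So r3c6=5.
Step 13. [r2c3∈{1}] r2c3 is down to just 1, so r2c3=1.
Step 14. [r5c3∈{5}] r5c3 has the single candidate 5. So r5c3=5.
Step 15. [r2c4∈{6}] r2c4 has the single candidate 6 ⇒ r2c4=6.
Step 16. [r4c4∈{4}] r4c4's peers cover all but 4. So r4c4=4.
Step 17. [r1c3∈{4}] only 4 remains possible at r1c3, so r1c3=4.
Step 18. [r4c5∈{1}] only 1 remains possible at r4c5 ⇒ r4c5=1.
Step 19. [r6c1∈{4}] r6c1 is down to just 4. So r6c1=4.
Step 20. [r2c1∈{2}] r2c1 has the single candidate 2, so r2c1=2.
Step 21. [r3c4∈{2}] r3c4's peers cover all but 2, so r3c4=2.
Step 22. [r1c6∈{3}] only 3 remains possible at r1c6. So r1c6=3.

Answer: 5 6 4 1 2 3 / 2 3 1 6 5 4 / 1 4 6 2 3 5 / 3 5 2 4 1 6 / 6 1 5 3 4 2 / 4 2 3 5 6 1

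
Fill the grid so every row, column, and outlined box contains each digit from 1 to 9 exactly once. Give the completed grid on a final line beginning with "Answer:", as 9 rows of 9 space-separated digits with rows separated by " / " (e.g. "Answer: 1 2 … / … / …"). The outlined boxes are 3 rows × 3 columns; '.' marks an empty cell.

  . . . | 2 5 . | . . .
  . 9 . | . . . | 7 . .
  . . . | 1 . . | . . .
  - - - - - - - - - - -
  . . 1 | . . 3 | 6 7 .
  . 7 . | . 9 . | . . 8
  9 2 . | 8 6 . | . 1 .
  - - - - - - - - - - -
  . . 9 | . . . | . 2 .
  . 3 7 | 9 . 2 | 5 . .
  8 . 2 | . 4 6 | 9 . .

Step 1. [r9c8∈{3}] only 3 remains possible at r9c8. So r9c8=3.
Step 2. [r2c4∈{3,4,6}] col 4 places 6 nowhere but r2c4. So r2c4=6.
Step 3. [r4c9∈{2,4,5,9}] in row 4, 9 fits only at r4c9. So r4c9=9.
Step 4. [r6c6∈{4,5,7}] 7 has one home in row 6: r6c6, so r6c6=7.
Step 5. [r1c1∈{1,3,4,6,7}] r1c1 is the only open cell in row 1 admitting 7. So r1c1=7.
Step 6. [r4c2∈{4,5,8}] across row 4, 8 lands solely at r4c2. So r4c2=8.
Step 7. [r7c4∈{3,5,7}] 3 has one home in col 4: r7c4, so r7c4=3.
Step 8. [r5c6∈{1,4,5}] in row 5, 1 fits only at r5c6, so r5c6=1.
Step 9. [r7c6∈{5,8}] across col 6, 5 lands solely at r7c6, so r7c6=5.
Step 10. [r3c5∈{3,7,8}] row 3 places 7 nowhere but r3c5, so r3c5=7.
Step 11. [r7c9∈{1,4,6,7}] r7c9 is the only open cell in row 7 admitting 7 ⇒ r7c9=7.
Step 12. [r9c9∈{1}] r9c9's peers cover all but 1. So r9c9=1.
Step 13. [r2c1∈{1,2,3,4,5}] 1 has one home in row 2: r2c1, so r2c1=1.
Step 14. [r3c1∈{2,3,4,5,6}] col 1 places 2 nowhere but r3c1 ⇒ r3c1=2.
Step 15. [r5c1∈{3,4,5,6}] in col 1, 3 fits only at r5c1. So r5c1=3.
Step 16. [r5c3∈{4,5,6}] across row 5, 6 lands solely at r5c3 ⇒ r5c3=6.
Step 17. [r1c7∈{1,3,4,8}] row 1 places 1 nowhere but r1c7, so r1c7=1.
Step 18. [r4c1∈{4,5}] in col 1, 5 fits only at r4c1. So r4c1=5.
Step 19. [r6c9∈{3,4,5}] row 6 places 5 nowhere but r6c9, so r6c9=5.
Step 20. [r5c8∈{4}] r5c8 is down to just 4, so r5c8=4.
Step 21. [r6c3∈{4}] nothing but 4 survives at r6c3, so r6c3=4.
Step 22. [r7c2∈{1,4,6}] 1 has one home in col 2: r7c2. So r7c2=1.
Step 23. [r7c5∈{8}] only 8 remains possible at r7c5, so r7c5=8.
Step 24. [r3c7∈{3,4,8}] 8 has one home in col 7: r3c7 ⇒ r3c7=8.
Step 25. [r7c7∈{4}] r7c7 has the single candidate 4. So r7c7=4.
Step 26. [r8c9∈{6}] r8c9 has the single candidate 6. So r8c9=6.
Step 27. [r2c5∈{3}] r2c5 is down to just 3. So r2c5=3.
Step 28. [r2c8∈{5}] only 5 remains possible at r2c8 ⇒ r2c8=5.
Step 29. [r2c3∈{8}] r2c3's peers cover all but 8, so r2c3=8.
Step 30. [r2c6∈{4}] only 4 remains possible at r2c6, so r2c6=4.
Step 31. [r3c3∈{3,5}] in col 3, 5 fits only at r3c3 ⇒ r3c3=5.
Step 32. [r3c9∈{3,4}] r3c9 is the only open cell in row 3 admitting 3, so r3c9=3.
Step 33. [r3c6∈{9}] only 9 remains possible at r3c6. So r3c6=9.
Step 34. [r3c2∈{4,6}] row 3 places 4 nowhere but r3c2. So r3c2=4.
Step 35. [r1c8∈{6,9}] in row 1, 9 fits only at r1c8. So r1c8=9.
Step 36. [r2c9∈{2}] r2c9 has the single candidate 2, so r2c9=2.
Step 37. [r8c5∈{1}] r8c5's peers cover all but 1, so r8c5=1.
Step 38. [r1c3∈{3}] r1c3 has the single candidate 3. So r1c3=3.
Step 39. [r9c4∈{7}] r9c4's peers cover all but 7 ⇒ r9c4=7.
Step 40. [r8c8∈{8}] nothing but 8 survives at r8c8 ⇒ r8c8=8.
Step 41. [r1c6∈{8}] r1c6 is down to just 8. So r1c6=8.
Step 42. [r3c8∈{6}] r3c8 has the single candidate 6, so r3c8=6.
Step 43. [r5c7∈{2}] r5c7 has the single candidate 2, so r5c7=2.
Step 44. [r7c1∈{6}] r7c1's peers cover all but 6, so r7c1=6.
Step 45. [r4c5∈{2}] nothing but 2 survives at r4c5. So r4c5=2.
Step 46. [r8c1∈{4}] nothing but 4 survives at r8c1 ⇒ r8c1=4.
Step 47. [r1c2∈{6}] r1c2 has the single candidate 6 ⇒ r1c2=6.
Step 48. [r6c7∈{3}] r6c7 is down to just 3, so r6c7=3.
Step 49. [r9c2∈{5}] r9c2 is down to just 5 ⇒ r9c2=5.
Step 50. [r4c4∈{4}] nothing but 4 survives at r4c4, so r4c4=4.
Step 51. [r1c9∈{4}] r1c9 has the single candidate 4, so r1c9=4.
Step 52. [r5c4∈{5}] nothing but 5 survives at r5c4 ⇒ r5c4=5.

Answer: 7 6 3 2 5 8 1 9 4 / 1 9 8 6 3 4 7 5 2 / 2 4 5 1 7 9 8 6 3 / 5 8 1 4 2 3 6 7 9 / 3 7 6 5 9 1 2 4 8 / 9 2 4 8 6 7 3 1 5 / 6 1 9 3 8 5 4 2 7 / 4 3 7 9 1 2 5 8 6 / 8 5 2 7 4 6 9 3 1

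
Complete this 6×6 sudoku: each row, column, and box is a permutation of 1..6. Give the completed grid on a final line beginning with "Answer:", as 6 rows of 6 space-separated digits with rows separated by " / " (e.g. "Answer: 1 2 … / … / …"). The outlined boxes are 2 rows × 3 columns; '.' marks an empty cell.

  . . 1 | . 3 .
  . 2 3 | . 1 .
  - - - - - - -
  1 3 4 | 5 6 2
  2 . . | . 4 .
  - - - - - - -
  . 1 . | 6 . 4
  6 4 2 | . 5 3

Step 1. [r1c2∈{5,6}] across box 1, 6 lands solely at r1c2, so r1c2=6.
Step 2. [r5c3∈{5}] r5c3's peers cover all but 5. So r5c3=5.
Step 3. [r1c6∈{5}] r1c6's peers cover all but 5, so r1c6=5.
Step 4. [r1c1∈{4}] r1c1 has the single candidate 4 ⇒ r1c1=4.
Step 5. [r4c6∈{1}] r4c6 is down to just 1 ⇒ r4c6=1.
Step 6. [r5c5∈{2}] nothing but 2 survives at r5c5, so r5c5=2.
Step 7. [r4c4∈{3}] r4c4's peers cover all but 3. So r4c4=3.
Step 8. [r2c1∈{5}] only 5 remains possible at r2c1, so r2c1=5.
Step 9. [r2c4∈{4}] nothing but 4 survives at r2c4. So r2c4=4.
Step 10. [r4c3∈{6}] nothing but 6 survives at r4c3 ⇒ r4c3=6.
Step 11. [r4c2∈{5}] r4c2's peers cover all but 5. So r4c2=5.
Step 12. [r2c6∈{6}] r2c6 has the single candidate 6, so r2c6=6.
Step 13. [r6c4∈{1}] r6c4 is down to just 1. So r6c4=1.
Step 14. [r5c1∈{3}] r5c1 is down to just 3 ⇒ r5c1=3.
Step 15. [r1c4∈{2}] only 2 remains possible at r1c4, so r1c4=2.

Answer: 4 6 1 2 3 5 / 5 2 3 4 1 6 / 1 3 4 5 6 2 / 2 5 6 3 4 1 / 3 1 5 6 2 4 / 6 4 2 1 5 3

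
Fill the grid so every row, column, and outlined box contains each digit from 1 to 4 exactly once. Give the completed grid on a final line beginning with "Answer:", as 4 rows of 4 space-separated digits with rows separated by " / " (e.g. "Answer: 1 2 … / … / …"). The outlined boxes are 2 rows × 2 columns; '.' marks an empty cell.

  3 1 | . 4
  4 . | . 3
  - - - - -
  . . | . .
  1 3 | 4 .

Step 1. [r3c1∈{2}] r3c1's peers cover all but 2 ⇒ r3c1=2.
Step 2. [r2c3∈{1,2}] row 2 places 1 nowhere but r2c3. So r2c3=1.
Step 3. [r3c2∈{4}] r3c2 is down to just 4, so r3c2=4.
Step 4. [r3c3∈{3}] r3c3 is down to just 3 ⇒ r3c3=3.
Step 5. [r2c2∈{2}] r2c2 has the single candidate 2, so r2c2=2.
Step 6. [r1c3∈{2}] r1c3 has the single candidate 2, so r1c3=2.
Step 7. [r4c4∈{2}] r4c4's peers cover all but 2 ⇒ r4c4=2.
Step 8. [r3c4∈{1}] r3c4 is down to just 1 ⇒ r3c4=1.

Answer: 3 1 2 4 / 4 2 1 3 / 2 4 3 1 / 1 3 4 2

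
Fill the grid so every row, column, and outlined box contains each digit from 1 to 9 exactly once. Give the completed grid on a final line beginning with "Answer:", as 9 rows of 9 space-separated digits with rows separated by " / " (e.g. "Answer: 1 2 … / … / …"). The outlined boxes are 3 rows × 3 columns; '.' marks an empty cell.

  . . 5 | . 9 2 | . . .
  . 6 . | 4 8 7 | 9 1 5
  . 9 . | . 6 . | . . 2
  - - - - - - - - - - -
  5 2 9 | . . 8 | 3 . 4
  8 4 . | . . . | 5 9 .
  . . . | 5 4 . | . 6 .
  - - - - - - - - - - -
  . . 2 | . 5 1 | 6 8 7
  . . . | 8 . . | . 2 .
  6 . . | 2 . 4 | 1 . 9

Step 1. [r2c3∈{3}] r2c3 has the single candidate 3 ⇒ r2c3=3.
Step 2. [r7c1∈{3,4,9}] 4 has one home in row 7: r7c1, so r7c1=4.
Step 3. [r8c9∈{3}] nothing but 3 survives at r8c9 ⇒ r8c9=3.
Step 4. [r8c5∈{7}] nothing but 7 survives at r8c5. So r8c5=7.
Step 5. [r8c3∈{1}] only 1 remains possible at r8c3. So r8c3=1.
Step 6. [r6c3∈{7}] only 7 remains possible at r6c3 ⇒ r6c3=7.
Step 7. [r5c4∈{1,3,6,7}] row 5 places 7 nowhere but r5c4, so r5c4=7.
Step 8. [r9c2∈{3,5,7,8}] in row 9, 7 fits only at r9c2, so r9c2=7.
Step 9. [r1c2∈{1,8}] across col 2, 8 lands solely at r1c2. So r1c2=8.
Step 10. [r6c2∈{1,3}] col 2 places 1 nowhere but r6c2 ⇒ r6c2=1.
Step 11. [r3c7∈{4,7,8}] 8 has one home in row 3: r3c7, so r3c7=8.
Step 12. [r1c7∈{4,7}] r1c7 is the only open cell in col 7 admitting 7 ⇒ r1c7=7.
Step 13. [r4c5∈{1}] r4c5 has the single candidate 1 ⇒ r4c5=1.
Step 14. [r7c4∈{3,9}] 9 has one home in row 7: r7c4, so r7c4=9.
Step 15. [r1c1∈{1}] only 1 remains possible at r1c1. So r1c1=1.
Step 16. [r1c4∈{3}] only 3 remains possible at r1c4. So r1c4=3.
Step 17. [r9c5∈{3}] nothing but 3 survives at r9c5. So r9c5=3.
Step 18. [r5c6∈{3,6}] r5c6 is the only open cell in row 5 admitting 3, so r5c6=3.
Step 19. [r1c8∈{4}] only 4 remains possible at r1c8. So r1c8=4.
Step 20. [r3c4∈{1}] r3c4 has the single candidate 1 ⇒ r3c4=1.
Step 21. [r6c6∈{9}] r6c6's peers cover all but 9 ⇒ r6c6=9.
Step 22. [r4c4∈{6}] r4c4 is down to just 6, so r4c4=6.
Step 23. [r3c3∈{4}] nothing but 4 survives at r3c3, so r3c3=4.
Step 24. [r6c7∈{2}] nothing but 2 survives at r6c7. So r6c7=2.
Step 25. [r8c1∈{9}] r8c1 has the single candidate 9, so r8c1=9.
Step 26. [r5c5∈{2}] only 2 remains possible at r5c5, so r5c5=2.
Step 27. [r1c9∈{6}] only 6 remains possible at r1c9. So r1c9=6.
Step 28. [r9c3∈{8}] r9c3's peers cover all but 8 ⇒ r9c3=8.
Step 29. [r9c8∈{5}] only 5 remains possible at r9c8 ⇒ r9c8=5.
Step 30. [r2c1∈{2}] r2c1 is down to just 2, so r2c1=2.
Step 31. [r3c8∈{3}] r3c8 has the single candidate 3. So r3c8=3.
Step 32. [r5c9∈{1}] nothing but 1 survives at r5c9 ⇒ r5c9=1.
Step 33. [r6c1∈{3}] only 3 remains possible at r6c1 ⇒ r6c1=3.
Step 34. [r7c2∈{3}] r7c2 has the single candidate 3, so r7c2=3.
Step 35. [r3c6∈{5}] r3c6 is down to just 5. So r3c6=5.
Step 36. [r8c2∈{5}] r8c2 is down to just 5. So r8c2=5.
Step 37. [r8c7∈{4}] r8c7's peers cover all but 4 ⇒ r8c7=4.
Step 38. [r8c6∈{6}] nothing but 6 survives at r8c6 ⇒ r8c6=6.
Step 39. [r4c8∈{7}] r4c8 is down to just 7, so r4c8=7.
Step 40. [r6c9∈{8}] nothing but 8 survives at r6c9. So r6c9=8.
Step 41. [r3c1∈{7}] only 7 remains possible at r3c1. So r3c1=7.
Step 42. [r5c3∈{6}] r5c3's peers cover all but 6. So r5c3=6.

Answer: 1 8 5 3 9 2 7 4 6 / 2 6 3 4 8 7 9 1 5 / 7 9 4 1 6 5 8 3 2 / 5 2 9 6 1 8 3 7 4 / 8 4 6 7 2 3 5 9 1 / 3 1 7 5 4 9 2 6 8 / 4 3 2 9 5 1 6 8 7 / 9 5 1 8 7 6 4 2 3 / 6 7 8 2 3 4 1 5 9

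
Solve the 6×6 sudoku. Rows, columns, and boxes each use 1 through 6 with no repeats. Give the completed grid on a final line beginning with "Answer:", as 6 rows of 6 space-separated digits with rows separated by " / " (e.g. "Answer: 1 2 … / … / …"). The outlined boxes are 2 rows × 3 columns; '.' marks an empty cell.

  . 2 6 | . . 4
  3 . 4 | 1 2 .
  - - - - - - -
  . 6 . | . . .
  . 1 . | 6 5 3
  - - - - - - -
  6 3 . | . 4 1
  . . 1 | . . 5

Step 1. [r4c3∈{2}] r4c3's peers cover all but 2. So r4c3=2.
Step 2. [r1c5∈{3}] nothing but 3 survives at r1c5 ⇒ r1c5=3.
Step 3. [r4c1∈{4}] r4c1 is down to just 4, so r4c1=4.
Step 4. [r5c4∈{2}] only 2 remains possible at r5c4 ⇒ r5c4=2.
Step 5. [r3c1∈{5}] r3c1's peers cover all but 5 ⇒ r3c1=5.
Step 6. [r6c5∈{6}] r6c5's peers cover all but 6, so r6c5=6.
Step 7. [r3c5∈{1}] r3c5 is down to just 1. So r3c5=1.
Step 8. [r3c3∈{3}] only 3 remains possible at r3c3, so r3c3=3.
Step 9. [r3c4∈{4}] r3c4 has the single candidate 4 ⇒ r3c4=4.
Step 10. [r6c2∈{4}] nothing but 4 survives at r6c2. So r6c2=4.
Step 11. [r5c3∈{5}] r5c3 is down to just 5, so r5c3=5.
Step 12. [r2c2∈{5}] nothing but 5 survives at r2c2, so r2c2=5.
Step 13. [r6c1∈{2}] r6c1 has the single candidate 2 ⇒ r6c1=2.
Step 14. [r6c4∈{3}] r6c4's peers cover all but 3 ⇒ r6c4=3.
Step 15. [r2c6∈{6}] r2c6 is down to just 6, so r2c6=6.
Step 16. [r1c4∈{5}] r1c4 is down to just 5 ⇒ r1c4=5.
Step 17. [r1c1∈{1}] only 1 remains possible at r1c1, so r1c1=1.
Step 18. [r3c6∈{2}] r3c6 has the single candidate 2 ⇒ r3c6=2.

Answer: 1 2 6 5 3 4 / 3 5 4 1 2 6 / 5 6 3 4 1 2 / 4 1 2 6 5 3 / 6 3 5 2 4 1 / 2 4 1 3 6 5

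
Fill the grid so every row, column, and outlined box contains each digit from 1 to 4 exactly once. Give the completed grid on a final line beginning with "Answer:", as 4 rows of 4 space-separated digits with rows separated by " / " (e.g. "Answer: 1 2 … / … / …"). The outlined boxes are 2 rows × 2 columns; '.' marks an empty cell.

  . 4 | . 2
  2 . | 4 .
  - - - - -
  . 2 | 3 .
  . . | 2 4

Step 1. [r1c1∈{1,3}] 3 has one home in row 1: r1c1 ⇒ r1c1=3.
Step 2. [r4c1∈{1}] nothing but 1 survives at r4c1. So r4c1=1.
Step 3. [r3c4∈{1}] r3c4's peers cover all but 1. So r3c4=1.
Step 4. [r4c2∈{3}] only 3 remains possible at r4c2. So r4c2=3.
Step 5. [r3c1∈{4}] nothing but 4 survives at r3c1. So r3c1=4.
Step 6. [r2c2∈{1}] nothing but 1 survives at r2c2 ⇒ r2c2=1.
Step 7. [r2c4∈{3}] only 3 remains possible at r2c4, so r2c4=3.
Step 8. [r1c3∈{1}] r1c3 has the single candidate 1 ⇒ r1c3=1.

Answer: 3 4 1 2 / 2 1 4 3 / 4 2 3 1 / 1 3 2 4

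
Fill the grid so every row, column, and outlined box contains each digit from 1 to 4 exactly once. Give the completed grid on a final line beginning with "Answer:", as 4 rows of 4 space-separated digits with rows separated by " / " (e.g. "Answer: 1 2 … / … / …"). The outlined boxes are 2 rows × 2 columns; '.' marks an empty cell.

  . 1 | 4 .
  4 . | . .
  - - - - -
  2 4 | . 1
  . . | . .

Step 1. [r1c4∈{2,3}] across row 1, 2 lands solely at r1c4, so r1c4=2.
Step 2. [r4c2∈{3}] r4c2 is down to just 3. So r4c2=3.
Step 3. [r2c3∈{1,3}] 1 has one home in row 2: r2c3 ⇒ r2c3=1.
Step 4. [r2c2∈{2}] r2c2 has the single candidate 2, so r2c2=2.
Step 5. [r4c1∈{1}] r4c1 is down to just 1, so r4c1=1.
Step 6. [r4c3∈{2}] only 2 remains possible at r4c3 ⇒ r4c3=2.
Step 7. [r3c3∈{3}] nothing but 3 survives at r3c3. So r3c3=3.
Step 8. [r1c1∈{3}] r1c1 is down to just 3, so r1c1=3.
Step 9. [r2c4∈{3}] r2c4's peers cover all but 3 ⇒ r2c4=3.
Step 10. [r4c4∈{4}] r4c4 is down to just 4. So r4c4=4.

Answer: 3 1 4 2 / 4 2 1 3 / 2 4 3 1 / 1 3 2 4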